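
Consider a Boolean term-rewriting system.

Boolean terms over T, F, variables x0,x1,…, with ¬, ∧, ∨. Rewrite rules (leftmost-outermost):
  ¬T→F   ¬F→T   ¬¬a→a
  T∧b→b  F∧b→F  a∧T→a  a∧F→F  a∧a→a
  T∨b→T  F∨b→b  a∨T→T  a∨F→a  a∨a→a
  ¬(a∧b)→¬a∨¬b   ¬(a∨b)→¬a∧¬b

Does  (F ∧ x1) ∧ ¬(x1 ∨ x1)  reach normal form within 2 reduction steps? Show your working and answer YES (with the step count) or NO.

  start: (F ∧ x1) ∧ ¬(x1 ∨ x1)
  →1  F ∧ ¬(x1 ∨ x1)
  →2  F

Answer: YES — reaches normal form F in 2 ≤ 2 steps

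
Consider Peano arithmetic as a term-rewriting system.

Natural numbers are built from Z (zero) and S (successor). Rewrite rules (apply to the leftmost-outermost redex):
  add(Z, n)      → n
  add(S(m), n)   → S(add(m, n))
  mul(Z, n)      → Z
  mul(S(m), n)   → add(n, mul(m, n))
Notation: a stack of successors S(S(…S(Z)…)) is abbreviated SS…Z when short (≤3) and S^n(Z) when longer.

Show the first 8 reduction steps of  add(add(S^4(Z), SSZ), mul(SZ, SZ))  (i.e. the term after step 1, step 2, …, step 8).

Answer: after 8 steps: S(S(S(S(add(add(Z, SSZ), mul(SZ, SZ))))))

Reduction:
  start: add(add(S^4(Z), SSZ), mul(SZ, SZ))
  [1] add(S(add(SSSZ, SSZ)), mul(SZ, SZ))
  [2] S(add(add(SSSZ, SSZ), mul(SZ, SZ)))
  [3] S(add(S(add(SSZ, SSZ)), mul(SZ, SZ)))
  [4] S(S(add(add(SSZ, SSZ), mul(SZ, SZ))))
  [5] S(S(add(S(add(SZ, SSZ)), mul(SZ, SZ))))
  [6] S(S(S(add(add(SZ, SSZ), mul(SZ, SZ)))))
  [7] S(S(S(add(S(add(Z, SSZ)), mul(SZ, SZ)))))
  [8] S(S(S(S(add(add(Z, SSZ), mul(SZ, SZ))))))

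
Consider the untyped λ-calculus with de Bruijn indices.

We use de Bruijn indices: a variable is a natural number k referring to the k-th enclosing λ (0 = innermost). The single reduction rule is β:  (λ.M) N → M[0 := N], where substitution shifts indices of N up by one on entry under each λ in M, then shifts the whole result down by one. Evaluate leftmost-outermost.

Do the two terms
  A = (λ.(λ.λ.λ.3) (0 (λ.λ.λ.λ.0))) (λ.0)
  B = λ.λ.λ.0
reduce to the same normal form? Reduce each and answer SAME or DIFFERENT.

Answer: SAME — A ⇓ λ.λ.λ.0, B ⇓ λ.λ.λ.0

Working:
Term A:
  start: (λ.(λ.λ.λ.3) (0 (λ.λ.λ.λ.0))) (λ.0)
  [1] (λ.λ.λ.λ.0) ((λ.0) (λ.λ.λ.λ.0))
  [2] λ.λ.λ.0

Term B:
  start: λ.λ.λ.0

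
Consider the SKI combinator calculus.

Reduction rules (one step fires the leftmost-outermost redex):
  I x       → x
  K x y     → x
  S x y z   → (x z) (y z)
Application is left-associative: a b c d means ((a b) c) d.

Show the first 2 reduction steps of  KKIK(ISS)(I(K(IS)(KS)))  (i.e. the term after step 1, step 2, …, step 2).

Answer: after 2 steps: K(I(K(IS)(KS)))

Reduction:
  start: KKIK(ISS)(I(K(IS)(KS)))
  →1  KK(ISS)(I(K(IS)(KS)))
  →2  K(I(K(IS)(KS)))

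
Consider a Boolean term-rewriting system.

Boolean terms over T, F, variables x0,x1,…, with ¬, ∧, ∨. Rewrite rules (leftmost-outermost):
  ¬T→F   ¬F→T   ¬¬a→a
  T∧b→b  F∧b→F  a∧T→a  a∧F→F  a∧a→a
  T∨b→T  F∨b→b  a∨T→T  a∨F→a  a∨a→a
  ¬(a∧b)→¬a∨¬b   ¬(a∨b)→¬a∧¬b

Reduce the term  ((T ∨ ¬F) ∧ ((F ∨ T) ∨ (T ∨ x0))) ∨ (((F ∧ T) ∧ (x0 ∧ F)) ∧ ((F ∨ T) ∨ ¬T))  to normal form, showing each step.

Answer: normal form = T  (in 5 steps)

Derivation:
  start: ((T ∨ ¬F) ∧ ((F ∨ T) ∨ (T ∨ x0))) ∨ (((F ∧ T) ∧ (x0 ∧ F)) ∧ ((F ∨ T) ∨ ¬T))
  step 1: (T ∧ ((F ∨ T) ∨ (T ∨ x0))) ∨ (((F ∧ T) ∧ (x0 ∧ F)) ∧ ((F ∨ T) ∨ ¬T))
  step 2: ((F ∨ T) ∨ (T ∨ x0)) ∨ (((F ∧ T) ∧ (x0 ∧ F)) ∧ ((F ∨ T) ∨ ¬T))
  step 3: (T ∨ (T ∨ x0)) ∨ (((F ∧ T) ∧ (x0 ∧ F)) ∧ ((F ∨ T) ∨ ¬T))
  step 4: T ∨ (((F ∧ T) ∧ (x0 ∧ F)) ∧ ((F ∨ T) ∨ ¬T))
  step 5: T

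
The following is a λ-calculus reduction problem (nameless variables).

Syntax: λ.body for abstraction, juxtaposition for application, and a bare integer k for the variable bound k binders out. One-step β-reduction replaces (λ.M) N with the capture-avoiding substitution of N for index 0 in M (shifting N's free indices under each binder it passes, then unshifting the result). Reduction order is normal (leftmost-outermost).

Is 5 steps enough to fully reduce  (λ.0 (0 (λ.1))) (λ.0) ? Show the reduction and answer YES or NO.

Answer: YES — reaches normal form λ.λ.0 in 3 ≤ 5 steps

Working:
  start: (λ.0 (0 (λ.1))) (λ.0)
  step 1: (λ.0) ((λ.0) (λ.λ.0))
  step 2: (λ.0) (λ.λ.0)
  step 3: λ.λ.0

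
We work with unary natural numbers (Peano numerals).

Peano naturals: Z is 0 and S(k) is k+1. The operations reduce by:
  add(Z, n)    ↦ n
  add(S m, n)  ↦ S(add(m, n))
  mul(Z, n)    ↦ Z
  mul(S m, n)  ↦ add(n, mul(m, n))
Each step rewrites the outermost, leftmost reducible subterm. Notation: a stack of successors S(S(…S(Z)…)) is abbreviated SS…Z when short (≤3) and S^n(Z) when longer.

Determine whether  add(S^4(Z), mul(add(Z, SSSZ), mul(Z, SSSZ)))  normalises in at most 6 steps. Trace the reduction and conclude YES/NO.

Answer: NO — after 6 steps the term is S(S(S(S(mul(SSSZ, mul(Z, SSSZ)))))), not yet normal

Derivation:
  start: add(S^4(Z), mul(add(Z, SSSZ), mul(Z, SSSZ)))
  →1  S(add(SSSZ, mul(add(Z, SSSZ), mul(Z, SSSZ))))
  →2  S(S(add(SSZ, mul(add(Z, SSSZ), mul(Z, SSSZ)))))
  →3  S(S(S(add(SZ, mul(add(Z, SSSZ), mul(Z, SSSZ))))))
  →4  S(S(S(S(add(Z, mul(add(Z, SSSZ), mul(Z, SSSZ)))))))
  →5  S(S(S(S(mul(add(Z, SSSZ), mul(Z, SSSZ))))))
  →6  S(S(S(S(mul(SSSZ, mul(Z, SSSZ))))))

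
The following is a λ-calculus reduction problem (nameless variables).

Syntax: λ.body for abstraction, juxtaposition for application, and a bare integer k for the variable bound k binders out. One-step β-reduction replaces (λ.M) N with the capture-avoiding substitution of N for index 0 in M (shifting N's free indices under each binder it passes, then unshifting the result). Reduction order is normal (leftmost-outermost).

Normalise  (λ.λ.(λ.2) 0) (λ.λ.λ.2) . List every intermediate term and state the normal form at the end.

Answer: normal form = λ.λ.λ.λ.2  (in 2 steps)

Reduction:
  start: (λ.λ.(λ.2) 0) (λ.λ.λ.2)
  [1] λ.(λ.λ.λ.λ.2) 0
  [2] λ.λ.λ.λ.2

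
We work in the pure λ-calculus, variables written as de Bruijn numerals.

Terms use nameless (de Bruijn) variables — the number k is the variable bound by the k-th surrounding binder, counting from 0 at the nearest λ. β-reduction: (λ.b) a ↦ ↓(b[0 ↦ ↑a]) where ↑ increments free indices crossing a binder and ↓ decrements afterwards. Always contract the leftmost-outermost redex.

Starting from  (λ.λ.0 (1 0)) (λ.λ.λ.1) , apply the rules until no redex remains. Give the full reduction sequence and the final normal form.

  start: (λ.λ.0 (1 0)) (λ.λ.λ.1)
  step 1: λ.0 ((λ.λ.λ.1) 0)
  step 2: λ.0 (λ.λ.1)

Answer: normal form = λ.0 (λ.λ.1)  (in 2 steps)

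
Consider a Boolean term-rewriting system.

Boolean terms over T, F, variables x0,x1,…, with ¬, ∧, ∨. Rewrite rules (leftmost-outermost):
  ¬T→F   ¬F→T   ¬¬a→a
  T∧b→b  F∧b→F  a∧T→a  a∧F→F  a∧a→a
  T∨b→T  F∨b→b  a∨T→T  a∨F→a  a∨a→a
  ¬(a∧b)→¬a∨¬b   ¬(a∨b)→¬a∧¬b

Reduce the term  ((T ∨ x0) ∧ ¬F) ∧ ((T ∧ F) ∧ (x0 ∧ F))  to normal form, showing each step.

  start: ((T ∨ x0) ∧ ¬F) ∧ ((T ∧ F) ∧ (x0 ∧ F))
  [1] (T ∧ ¬F) ∧ ((T ∧ F) ∧ (x0 ∧ F))
  [2] ¬F ∧ ((T ∧ F) ∧ (x0 ∧ F))
  [3] T ∧ ((T ∧ F) ∧ (x0 ∧ F))
  [4] (T ∧ F) ∧ (x0 ∧ F)
  [5] F ∧ (x0 ∧ F)
  [6] F

Answer: normal form = F  (in 6 steps)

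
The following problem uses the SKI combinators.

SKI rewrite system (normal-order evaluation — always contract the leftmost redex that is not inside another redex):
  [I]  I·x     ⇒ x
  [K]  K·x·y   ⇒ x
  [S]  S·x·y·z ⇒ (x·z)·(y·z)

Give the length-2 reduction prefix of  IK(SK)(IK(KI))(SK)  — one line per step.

Answer: after 2 steps: SK(SK)

Working:
  start: IK(SK)(IK(KI))(SK)
  →1  K(SK)(IK(KI))(SK)
  →2  SK(SK)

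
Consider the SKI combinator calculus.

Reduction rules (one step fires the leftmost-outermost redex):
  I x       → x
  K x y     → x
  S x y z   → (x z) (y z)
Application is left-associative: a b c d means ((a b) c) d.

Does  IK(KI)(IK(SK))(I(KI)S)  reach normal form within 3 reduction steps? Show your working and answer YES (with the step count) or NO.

Answer: YES — reaches normal form I in 3 ≤ 3 steps

Derivation:
  start: IK(KI)(IK(SK))(I(KI)S)
  →1  K(KI)(IK(SK))(I(KI)S)
  →2  KI(I(KI)S)
  →3  I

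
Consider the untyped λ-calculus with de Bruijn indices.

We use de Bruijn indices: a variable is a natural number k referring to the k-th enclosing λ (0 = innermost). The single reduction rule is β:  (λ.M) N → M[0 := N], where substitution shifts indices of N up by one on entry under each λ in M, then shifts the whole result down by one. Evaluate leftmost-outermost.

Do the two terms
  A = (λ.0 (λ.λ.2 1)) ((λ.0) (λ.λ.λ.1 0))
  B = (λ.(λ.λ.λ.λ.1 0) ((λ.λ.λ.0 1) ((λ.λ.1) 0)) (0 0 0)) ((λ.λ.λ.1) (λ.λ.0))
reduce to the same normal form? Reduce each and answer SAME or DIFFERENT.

Term A:
  start: (λ.0 (λ.λ.2 1)) ((λ.0) (λ.λ.λ.1 0))
  step 1: (λ.0) (λ.λ.λ.1 0) (λ.λ.(λ.0) (λ.λ.λ.1 0) 1)
  step 2: (λ.λ.λ.1 0) (λ.λ.(λ.0) (λ.λ.λ.1 0) 1)
  step 3: λ.λ.1 0

Term B:
  start: (λ.(λ.λ.λ.λ.1 0) ((λ.λ.λ.0 1) ((λ.λ.1) 0)) (0 0 0)) ((λ.λ.λ.1) (λ.λ.0))
  step 1: (λ.λ.λ.λ.1 0) ((λ.λ.λ.0 1) ((λ.λ.1) ((λ.λ.λ.1) (λ.λ.0)))) ((λ.λ.λ.1) (λ.λ.0) ((λ.λ.λ.1) (λ.λ.0)) ((λ.λ.λ.1) (λ.λ.0)))
  step 2: (λ.λ.λ.1 0) ((λ.λ.λ.1) (λ.λ.0) ((λ.λ.λ.1) (λ.λ.0)) ((λ.λ.λ.1) (λ.λ.0)))
  step 3: λ.λ.1 0

Answer: SAME — A ⇓ λ.λ.1 0, B ⇓ λ.λ.1 0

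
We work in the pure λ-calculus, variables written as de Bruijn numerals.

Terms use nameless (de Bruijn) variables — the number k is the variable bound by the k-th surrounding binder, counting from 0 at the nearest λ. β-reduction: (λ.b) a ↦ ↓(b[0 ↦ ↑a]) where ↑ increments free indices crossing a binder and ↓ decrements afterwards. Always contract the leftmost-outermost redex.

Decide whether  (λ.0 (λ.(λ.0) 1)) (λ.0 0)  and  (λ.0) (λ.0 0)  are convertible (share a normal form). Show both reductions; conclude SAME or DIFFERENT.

Answer: SAME — A ⇓ λ.0 0, B ⇓ λ.0 0

Working:
Term A:
  start: (λ.0 (λ.(λ.0) 1)) (λ.0 0)
  →1  (λ.0 0) (λ.(λ.0) (λ.0 0))
  →2  (λ.(λ.0) (λ.0 0)) (λ.(λ.0) (λ.0 0))
  →3  (λ.0) (λ.0 0)
  →4  λ.0 0

Term B:
  start: (λ.0) (λ.0 0)
  →1  λ.0 0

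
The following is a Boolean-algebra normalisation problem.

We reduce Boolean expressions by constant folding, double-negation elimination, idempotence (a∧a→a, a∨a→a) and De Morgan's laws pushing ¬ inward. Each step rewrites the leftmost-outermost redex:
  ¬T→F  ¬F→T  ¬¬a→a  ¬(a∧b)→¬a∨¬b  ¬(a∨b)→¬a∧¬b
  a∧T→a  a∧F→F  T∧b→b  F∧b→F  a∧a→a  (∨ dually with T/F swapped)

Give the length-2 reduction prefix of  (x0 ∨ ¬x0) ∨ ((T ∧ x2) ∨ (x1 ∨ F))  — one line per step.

  start: (x0 ∨ ¬x0) ∨ ((T ∧ x2) ∨ (x1 ∨ F))
  →1  (x0 ∨ ¬x0) ∨ (x2 ∨ (x1 ∨ F))
  →2  (x0 ∨ ¬x0) ∨ (x2 ∨ x1)

Answer: after 2 steps: (x0 ∨ ¬x0) ∨ (x2 ∨ x1)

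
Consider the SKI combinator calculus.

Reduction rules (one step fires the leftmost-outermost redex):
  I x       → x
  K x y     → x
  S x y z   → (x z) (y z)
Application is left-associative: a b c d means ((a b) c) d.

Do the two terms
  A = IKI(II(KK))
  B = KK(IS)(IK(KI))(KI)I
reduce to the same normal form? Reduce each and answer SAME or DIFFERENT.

Answer: DIFFERENT — A ⇓ I, B ⇓ KI

Derivation:
Term A:
  start: IKI(II(KK))
  →1  KI(II(KK))
  →2  I

Term B:
  start: KK(IS)(IK(KI))(KI)I
  →1  K(IK(KI))(KI)I
  →2  IK(KI)I
  →3  K(KI)I
  →4  KI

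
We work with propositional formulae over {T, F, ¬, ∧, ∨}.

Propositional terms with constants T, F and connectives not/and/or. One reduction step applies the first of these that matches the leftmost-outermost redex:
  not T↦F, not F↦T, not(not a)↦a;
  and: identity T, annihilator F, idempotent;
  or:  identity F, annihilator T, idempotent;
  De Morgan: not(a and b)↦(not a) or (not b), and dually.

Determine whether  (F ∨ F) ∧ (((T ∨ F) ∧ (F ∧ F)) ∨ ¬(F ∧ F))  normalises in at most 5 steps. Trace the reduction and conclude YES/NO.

Answer: YES — reaches normal form F in 2 ≤ 5 steps

Reduction:
  start: (F ∨ F) ∧ (((T ∨ F) ∧ (F ∧ F)) ∨ ¬(F ∧ F))
  step 1: F ∧ (((T ∨ F) ∧ (F ∧ F)) ∨ ¬(F ∧ F))
  step 2: F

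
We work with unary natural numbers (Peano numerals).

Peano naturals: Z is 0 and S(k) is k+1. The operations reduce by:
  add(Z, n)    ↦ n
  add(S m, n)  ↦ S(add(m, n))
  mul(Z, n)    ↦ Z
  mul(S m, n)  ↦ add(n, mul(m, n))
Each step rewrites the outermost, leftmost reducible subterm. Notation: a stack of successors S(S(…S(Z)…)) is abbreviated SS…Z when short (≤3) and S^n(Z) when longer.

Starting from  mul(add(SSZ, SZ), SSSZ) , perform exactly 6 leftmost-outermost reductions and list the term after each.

Answer: after 6 steps: S(S(S(mul(add(SZ, SZ), SSSZ))))

Derivation:
  start: mul(add(SSZ, SZ), SSSZ)
  [1] mul(S(add(SZ, SZ)), SSSZ)
  [2] add(SSSZ, mul(add(SZ, SZ), SSSZ))
  [3] S(add(SSZ, mul(add(SZ, SZ), SSSZ)))
  [4] S(S(add(SZ, mul(add(SZ, SZ), SSSZ))))
  [5] S(S(S(add(Z, mul(add(SZ, SZ), SSSZ)))))
  [6] S(S(S(mul(add(SZ, SZ), SSSZ))))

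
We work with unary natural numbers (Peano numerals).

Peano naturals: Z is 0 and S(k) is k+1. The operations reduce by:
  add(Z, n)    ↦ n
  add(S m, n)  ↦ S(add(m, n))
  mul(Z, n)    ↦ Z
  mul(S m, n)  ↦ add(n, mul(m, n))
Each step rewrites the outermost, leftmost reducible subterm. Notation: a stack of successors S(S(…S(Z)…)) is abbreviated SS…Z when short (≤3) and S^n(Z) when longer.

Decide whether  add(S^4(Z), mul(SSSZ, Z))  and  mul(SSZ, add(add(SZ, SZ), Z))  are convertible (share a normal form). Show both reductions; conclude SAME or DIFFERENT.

Term A:
  start: add(S^4(Z), mul(SSSZ, Z))
  →1  S(add(SSSZ, mul(SSSZ, Z)))
  →2  S(S(add(SSZ, mul(SSSZ, Z))))
  →3  S(S(S(add(SZ, mul(SSSZ, Z)))))
  →4  S(S(S(S(add(Z, mul(SSSZ, Z))))))
  →5  S(S(S(S(mul(SSSZ, Z)))))
  →6  S(S(S(S(add(Z, mul(SSZ, Z))))))
  →7  S(S(S(S(mul(SSZ, Z)))))
  →8  S(S(S(S(add(Z, mul(SZ, Z))))))
  →9  S(S(S(S(mul(SZ, Z)))))
  →10  S(S(S(S(add(Z, mul(Z, Z))))))
  →11  S(S(S(S(mul(Z, Z)))))
  →12  S^4(Z)

Term B:
  start: mul(SSZ, add(add(SZ, SZ), Z))
  →1  add(add(add(SZ, SZ), Z), mul(SZ, add(add(SZ, SZ), Z)))
  →2  add(add(S(add(Z, SZ)), Z), mul(SZ, add(add(SZ, SZ), Z)))
  →3  add(S(add(add(Z, SZ), Z)), mul(SZ, add(add(SZ, SZ), Z)))
  →4  S(add(add(add(Z, SZ), Z), mul(SZ, add(add(SZ, SZ), Z))))
  →5  S(add(add(SZ, Z), mul(SZ, add(add(SZ, SZ), Z))))
  →6  S(add(S(add(Z, Z)), mul(SZ, add(add(SZ, SZ), Z))))
  →7  S(S(add(add(Z, Z), mul(SZ, add(add(SZ, SZ), Z)))))
  →8  S(S(add(Z, mul(SZ, add(add(SZ, SZ), Z)))))
  →9  S(S(mul(SZ, add(add(SZ, SZ), Z))))
  →10  S(S(add(add(add(SZ, SZ), Z), mul(Z, add(add(SZ, SZ), Z)))))
  →11  S(S(add(add(S(add(Z, SZ)), Z), mul(Z, add(add(SZ, SZ), Z)))))
  →12  S(S(add(S(add(add(Z, SZ), Z)), mul(Z, add(add(SZ, SZ), Z)))))
  →13  S(S(S(add(add(add(Z, SZ), Z), mul(Z, add(add(SZ, SZ), Z))))))
  →14  S(S(S(add(add(SZ, Z), mul(Z, add(add(SZ, SZ), Z))))))
  →15  S(S(S(add(S(add(Z, Z)), mul(Z, add(add(SZ, SZ), Z))))))
  →16  S(S(S(S(add(add(Z, Z), mul(Z, add(add(SZ, SZ), Z)))))))
  →17  S(S(S(S(add(Z, mul(Z, add(add(SZ, SZ), Z)))))))
  →18  S(S(S(S(mul(Z, add(add(SZ, SZ), Z))))))
  →19  S^4(Z)

Answer: SAME — A ⇓ S^4(Z), B ⇓ S^4(Z)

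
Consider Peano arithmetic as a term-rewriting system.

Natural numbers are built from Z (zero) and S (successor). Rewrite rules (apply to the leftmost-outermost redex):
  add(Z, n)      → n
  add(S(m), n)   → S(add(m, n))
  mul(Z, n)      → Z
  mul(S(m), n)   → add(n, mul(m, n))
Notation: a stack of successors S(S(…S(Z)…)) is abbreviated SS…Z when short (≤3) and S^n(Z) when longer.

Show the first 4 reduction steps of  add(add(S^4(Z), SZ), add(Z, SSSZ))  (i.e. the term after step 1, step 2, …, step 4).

Answer: after 4 steps: S(S(add(add(SSZ, SZ), add(Z, SSSZ))))

Derivation:
  start: add(add(S^4(Z), SZ), add(Z, SSSZ))
  step 1: add(S(add(SSSZ, SZ)), add(Z, SSSZ))
  step 2: S(add(add(SSSZ, SZ), add(Z, SSSZ)))
  step 3: S(add(S(add(SSZ, SZ)), add(Z, SSSZ)))
  step 4: S(S(add(add(SSZ, SZ), add(Z, SSSZ))))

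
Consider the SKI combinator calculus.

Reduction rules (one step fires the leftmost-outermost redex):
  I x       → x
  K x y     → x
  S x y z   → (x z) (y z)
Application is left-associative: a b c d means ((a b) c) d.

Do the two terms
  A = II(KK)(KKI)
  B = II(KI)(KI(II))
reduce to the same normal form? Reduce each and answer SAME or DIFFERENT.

Answer: DIFFERENT — A ⇓ K, B ⇓ I

Derivation:
Term A:
  start: II(KK)(KKI)
  →1  I(KK)(KKI)
  →2  KK(KKI)
  →3  K

Term B:
  start: II(KI)(KI(II))
  →1  I(KI)(KI(II))
  →2  KI(KI(II))
  →3  I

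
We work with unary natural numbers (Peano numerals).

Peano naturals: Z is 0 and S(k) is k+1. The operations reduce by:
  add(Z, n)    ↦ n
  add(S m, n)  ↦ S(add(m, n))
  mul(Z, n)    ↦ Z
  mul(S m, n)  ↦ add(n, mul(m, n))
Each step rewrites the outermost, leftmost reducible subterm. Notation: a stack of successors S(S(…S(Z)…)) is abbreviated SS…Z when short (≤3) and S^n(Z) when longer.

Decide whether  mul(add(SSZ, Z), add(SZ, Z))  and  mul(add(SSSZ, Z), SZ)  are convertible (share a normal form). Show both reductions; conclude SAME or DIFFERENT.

Answer: DIFFERENT — A ⇓ SSZ, B ⇓ SSSZ

Reduction:
Term A:
  start: mul(add(SSZ, Z), add(SZ, Z))
  [1] mul(S(add(SZ, Z)), add(SZ, Z))
  [2] add(add(SZ, Z), mul(add(SZ, Z), add(SZ, Z)))
  [3] add(S(add(Z, Z)), mul(add(SZ, Z), add(SZ, Z)))
  [4] S(add(add(Z, Z), mul(add(SZ, Z), add(SZ, Z))))
  [5] S(add(Z, mul(add(SZ, Z), add(SZ, Z))))
  [6] S(mul(add(SZ, Z), add(SZ, Z)))
  [7] S(mul(S(add(Z, Z)), add(SZ, Z)))
  [8] S(add(add(SZ, Z), mul(add(Z, Z), add(SZ, Z))))
  [9] S(add(S(add(Z, Z)), mul(add(Z, Z), add(SZ, Z))))
  [10] S(S(add(add(Z, Z), mul(add(Z, Z), add(SZ, Z)))))
  [11] S(S(add(Z, mul(add(Z, Z), add(SZ, Z)))))
  [12] S(S(mul(add(Z, Z), add(SZ, Z))))
  [13] S(S(mul(Z, add(SZ, Z))))
  [14] SSZ

Term B:
  start: mul(add(SSSZ, Z), SZ)
  [1] mul(S(add(SSZ, Z)), SZ)
  [2] add(SZ, mul(add(SSZ, Z), SZ))
  [3] S(add(Z, mul(add(SSZ, Z), SZ)))
  [4] S(mul(add(SSZ, Z), SZ))
  [5] S(mul(S(add(SZ, Z)), SZ))
  [6] S(add(SZ, mul(add(SZ, Z), SZ)))
  [7] S(S(add(Z, mul(add(SZ, Z), SZ))))
  [8] S(S(mul(add(SZ, Z), SZ)))
  [9] S(S(mul(S(add(Z, Z)), SZ)))
  [10] S(S(add(SZ, mul(add(Z, Z), SZ))))
  [11] S(S(S(add(Z, mul(add(Z, Z), SZ)))))
  [12] S(S(S(mul(add(Z, Z), SZ))))
  [13] S(S(S(mul(Z, SZ))))
  [14] SSSZ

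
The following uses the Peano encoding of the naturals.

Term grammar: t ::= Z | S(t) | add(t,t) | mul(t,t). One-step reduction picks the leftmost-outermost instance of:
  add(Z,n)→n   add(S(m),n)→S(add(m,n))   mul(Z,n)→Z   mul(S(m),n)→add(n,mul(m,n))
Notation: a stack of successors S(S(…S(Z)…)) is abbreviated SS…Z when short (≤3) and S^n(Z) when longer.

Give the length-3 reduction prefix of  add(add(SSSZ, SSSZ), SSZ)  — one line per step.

  start: add(add(SSSZ, SSSZ), SSZ)
  step 1: add(S(add(SSZ, SSSZ)), SSZ)
  step 2: S(add(add(SSZ, SSSZ), SSZ))
  step 3: S(add(S(add(SZ, SSSZ)), SSZ))

Answer: after 3 steps: S(add(S(add(SZ, SSSZ)), SSZ))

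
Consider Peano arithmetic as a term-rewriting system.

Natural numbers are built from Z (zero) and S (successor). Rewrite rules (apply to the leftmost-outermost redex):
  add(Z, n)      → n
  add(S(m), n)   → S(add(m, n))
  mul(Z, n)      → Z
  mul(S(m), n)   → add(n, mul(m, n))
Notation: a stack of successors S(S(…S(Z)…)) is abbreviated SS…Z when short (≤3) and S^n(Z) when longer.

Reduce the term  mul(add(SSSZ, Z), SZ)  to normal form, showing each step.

Answer: normal form = SSSZ  (in 14 steps)

Reduction:
  start: mul(add(SSSZ, Z), SZ)
  →1  mul(S(add(SSZ, Z)), SZ)
  →2  add(SZ, mul(add(SSZ, Z), SZ))
  →3  S(add(Z, mul(add(SSZ, Z), SZ)))
  →4  S(mul(add(SSZ, Z), SZ))
  →5  S(mul(S(add(SZ, Z)), SZ))
  →6  S(add(SZ, mul(add(SZ, Z), SZ)))
  →7  S(S(add(Z, mul(add(SZ, Z), SZ))))
  →8  S(S(mul(add(SZ, Z), SZ)))
  →9  S(S(mul(S(add(Z, Z)), SZ)))
  →10  S(S(add(SZ, mul(add(Z, Z), SZ))))
  →11  S(S(S(add(Z, mul(add(Z, Z), SZ)))))
  →12  S(S(S(mul(add(Z, Z), SZ))))
  →13  S(S(S(mul(Z, SZ))))
  →14  SSSZ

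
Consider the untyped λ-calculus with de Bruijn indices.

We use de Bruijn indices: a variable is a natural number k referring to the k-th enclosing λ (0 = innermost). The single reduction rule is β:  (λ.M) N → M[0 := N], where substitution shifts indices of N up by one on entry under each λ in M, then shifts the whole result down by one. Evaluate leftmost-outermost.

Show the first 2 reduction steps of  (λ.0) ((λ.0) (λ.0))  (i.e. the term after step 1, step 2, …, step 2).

Answer: after 2 steps: λ.0

Derivation:
  start: (λ.0) ((λ.0) (λ.0))
  step 1: (λ.0) (λ.0)
  step 2: λ.0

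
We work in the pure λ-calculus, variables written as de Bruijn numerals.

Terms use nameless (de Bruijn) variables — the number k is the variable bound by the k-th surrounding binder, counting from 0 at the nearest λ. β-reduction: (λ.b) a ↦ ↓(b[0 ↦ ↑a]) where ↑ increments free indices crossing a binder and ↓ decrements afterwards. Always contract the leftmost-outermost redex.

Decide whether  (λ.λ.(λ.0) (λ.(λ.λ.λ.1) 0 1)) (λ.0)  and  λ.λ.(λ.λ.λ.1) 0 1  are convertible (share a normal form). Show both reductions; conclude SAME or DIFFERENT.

Answer: SAME — A ⇓ λ.λ.λ.2, B ⇓ λ.λ.λ.2

Working:
Term A:
  start: (λ.λ.(λ.0) (λ.(λ.λ.λ.1) 0 1)) (λ.0)
  →1  λ.(λ.0) (λ.(λ.λ.λ.1) 0 1)
  →2  λ.λ.(λ.λ.λ.1) 0 1
  →3  λ.λ.(λ.λ.1) 1
  →4  λ.λ.λ.2

Term B:
  start: λ.λ.(λ.λ.λ.1) 0 1
  →1  λ.λ.(λ.λ.1) 1
  →2  λ.λ.λ.2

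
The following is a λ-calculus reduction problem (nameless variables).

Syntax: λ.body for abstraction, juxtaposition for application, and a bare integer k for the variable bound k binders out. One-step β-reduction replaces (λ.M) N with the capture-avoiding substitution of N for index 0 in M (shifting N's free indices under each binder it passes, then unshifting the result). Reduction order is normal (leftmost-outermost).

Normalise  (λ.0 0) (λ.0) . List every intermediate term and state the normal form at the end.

Answer: normal form = λ.0  (in 2 steps)

Derivation:
  start: (λ.0 0) (λ.0)
  step 1: (λ.0) (λ.0)
  step 2: λ.0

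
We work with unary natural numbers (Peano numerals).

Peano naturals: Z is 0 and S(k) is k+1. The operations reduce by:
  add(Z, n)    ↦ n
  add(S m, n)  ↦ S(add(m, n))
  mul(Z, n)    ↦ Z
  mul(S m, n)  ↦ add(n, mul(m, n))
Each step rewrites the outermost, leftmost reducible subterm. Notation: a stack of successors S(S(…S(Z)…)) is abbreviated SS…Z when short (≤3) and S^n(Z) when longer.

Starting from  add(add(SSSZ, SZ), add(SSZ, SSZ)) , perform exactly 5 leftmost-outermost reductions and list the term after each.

  start: add(add(SSSZ, SZ), add(SSZ, SSZ))
  step 1: add(S(add(SSZ, SZ)), add(SSZ, SSZ))
  step 2: S(add(add(SSZ, SZ), add(SSZ, SSZ)))
  step 3: S(add(S(add(SZ, SZ)), add(SSZ, SSZ)))
  step 4: S(S(add(add(SZ, SZ), add(SSZ, SSZ))))
  step 5: S(S(add(S(add(Z, SZ)), add(SSZ, SSZ))))

Answer: after 5 steps: S(S(add(S(add(Z, SZ)), add(SSZ, SSZ))))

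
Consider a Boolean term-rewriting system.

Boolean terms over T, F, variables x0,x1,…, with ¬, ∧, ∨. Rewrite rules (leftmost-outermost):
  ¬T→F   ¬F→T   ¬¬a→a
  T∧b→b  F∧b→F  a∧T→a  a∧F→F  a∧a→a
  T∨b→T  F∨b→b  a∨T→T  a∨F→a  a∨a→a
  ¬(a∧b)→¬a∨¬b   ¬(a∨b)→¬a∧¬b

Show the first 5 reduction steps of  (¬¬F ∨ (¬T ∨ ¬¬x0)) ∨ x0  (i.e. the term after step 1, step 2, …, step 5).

  start: (¬¬F ∨ (¬T ∨ ¬¬x0)) ∨ x0
  →1  (F ∨ (¬T ∨ ¬¬x0)) ∨ x0
  →2  (¬T ∨ ¬¬x0) ∨ x0
  →3  (F ∨ ¬¬x0) ∨ x0
  →4  ¬¬x0 ∨ x0
  →5  x0 ∨ x0

Answer: after 5 steps: x0 ∨ x0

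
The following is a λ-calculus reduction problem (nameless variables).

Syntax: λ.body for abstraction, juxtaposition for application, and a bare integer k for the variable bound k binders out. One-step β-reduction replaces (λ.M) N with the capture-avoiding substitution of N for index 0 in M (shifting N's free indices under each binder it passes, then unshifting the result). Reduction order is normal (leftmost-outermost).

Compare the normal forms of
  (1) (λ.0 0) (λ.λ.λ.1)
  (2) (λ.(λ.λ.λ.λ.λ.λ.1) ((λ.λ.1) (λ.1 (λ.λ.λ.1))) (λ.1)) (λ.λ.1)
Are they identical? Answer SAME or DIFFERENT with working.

Answer: DIFFERENT — A ⇓ λ.λ.1, B ⇓ λ.λ.λ.λ.1

Working:
Term A:
  start: (λ.0 0) (λ.λ.λ.1)
  →1  (λ.λ.λ.1) (λ.λ.λ.1)
  →2  λ.λ.1

Term B:
  start: (λ.(λ.λ.λ.λ.λ.λ.1) ((λ.λ.1) (λ.1 (λ.λ.λ.1))) (λ.1)) (λ.λ.1)
  →1  (λ.λ.λ.λ.λ.λ.1) ((λ.λ.1) (λ.(λ.λ.1) (λ.λ.λ.1))) (λ.λ.λ.1)
  →2  (λ.λ.λ.λ.λ.1) (λ.λ.λ.1)
  →3  λ.λ.λ.λ.1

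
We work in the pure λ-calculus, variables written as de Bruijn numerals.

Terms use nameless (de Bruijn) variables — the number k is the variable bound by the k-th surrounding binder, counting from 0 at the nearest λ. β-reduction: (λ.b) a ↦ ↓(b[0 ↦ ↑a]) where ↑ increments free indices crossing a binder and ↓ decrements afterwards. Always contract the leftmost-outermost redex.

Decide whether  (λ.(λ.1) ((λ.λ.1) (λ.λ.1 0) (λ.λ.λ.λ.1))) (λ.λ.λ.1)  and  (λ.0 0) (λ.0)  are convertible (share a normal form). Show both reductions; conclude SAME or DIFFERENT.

Answer: DIFFERENT — A ⇓ λ.λ.λ.1, B ⇓ λ.0

Reduction:
Term A:
  start: (λ.(λ.1) ((λ.λ.1) (λ.λ.1 0) (λ.λ.λ.λ.1))) (λ.λ.λ.1)
  →1  (λ.λ.λ.λ.1) ((λ.λ.1) (λ.λ.1 0) (λ.λ.λ.λ.1))
  →2  λ.λ.λ.1

Term B:
  start: (λ.0 0) (λ.0)
  →1  (λ.0) (λ.0)
  →2  λ.0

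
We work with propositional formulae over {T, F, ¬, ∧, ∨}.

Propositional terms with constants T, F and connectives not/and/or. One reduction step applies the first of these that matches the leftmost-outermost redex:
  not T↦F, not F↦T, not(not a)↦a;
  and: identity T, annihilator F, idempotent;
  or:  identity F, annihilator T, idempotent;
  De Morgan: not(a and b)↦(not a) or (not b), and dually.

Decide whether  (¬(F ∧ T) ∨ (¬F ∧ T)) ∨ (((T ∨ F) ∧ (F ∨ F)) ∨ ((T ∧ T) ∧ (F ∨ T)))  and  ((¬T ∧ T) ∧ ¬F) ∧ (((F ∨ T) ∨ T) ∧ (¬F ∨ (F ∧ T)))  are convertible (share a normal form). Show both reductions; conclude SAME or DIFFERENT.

Answer: DIFFERENT — A ⇓ T, B ⇓ F

Reduction:
Term A:
  start: (¬(F ∧ T) ∨ (¬F ∧ T)) ∨ (((T ∨ F) ∧ (F ∨ F)) ∨ ((T ∧ T) ∧ (F ∨ T)))
  [1] ((¬F ∨ ¬T) ∨ (¬F ∧ T)) ∨ (((T ∨ F) ∧ (F ∨ F)) ∨ ((T ∧ T) ∧ (F ∨ T)))
  [2] ((T ∨ ¬T) ∨ (¬F ∧ T)) ∨ (((T ∨ F) ∧ (F ∨ F)) ∨ ((T ∧ T) ∧ (F ∨ T)))
  [3] (T ∨ (¬F ∧ T)) ∨ (((T ∨ F) ∧ (F ∨ F)) ∨ ((T ∧ T) ∧ (F ∨ T)))
  [4] T ∨ (((T ∨ F) ∧ (F ∨ F)) ∨ ((T ∧ T) ∧ (F ∨ T)))
  [5] T

Term B:
  start: ((¬T ∧ T) ∧ ¬F) ∧ (((F ∨ T) ∨ T) ∧ (¬F ∨ (F ∧ T)))
  [1] (¬T ∧ ¬F) ∧ (((F ∨ T) ∨ T) ∧ (¬F ∨ (F ∧ T)))
  [2] (F ∧ ¬F) ∧ (((F ∨ T) ∨ T) ∧ (¬F ∨ (F ∧ T)))
  [3] F ∧ (((F ∨ T) ∨ T) ∧ (¬F ∨ (F ∧ T)))
  [4] F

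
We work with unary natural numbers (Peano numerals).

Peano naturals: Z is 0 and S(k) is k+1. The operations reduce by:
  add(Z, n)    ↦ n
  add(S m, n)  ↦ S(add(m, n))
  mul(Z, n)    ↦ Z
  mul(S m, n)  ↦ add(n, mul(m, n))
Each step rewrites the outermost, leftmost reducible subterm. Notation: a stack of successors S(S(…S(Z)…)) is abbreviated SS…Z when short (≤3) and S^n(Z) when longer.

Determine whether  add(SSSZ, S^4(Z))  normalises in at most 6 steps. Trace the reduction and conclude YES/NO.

  start: add(SSSZ, S^4(Z))
  [1] S(add(SSZ, S^4(Z)))
  [2] S(S(add(SZ, S^4(Z))))
  [3] S(S(S(add(Z, S^4(Z)))))
  [4] S^7(Z)

Answer: YES — reaches normal form S^7(Z) in 4 ≤ 6 steps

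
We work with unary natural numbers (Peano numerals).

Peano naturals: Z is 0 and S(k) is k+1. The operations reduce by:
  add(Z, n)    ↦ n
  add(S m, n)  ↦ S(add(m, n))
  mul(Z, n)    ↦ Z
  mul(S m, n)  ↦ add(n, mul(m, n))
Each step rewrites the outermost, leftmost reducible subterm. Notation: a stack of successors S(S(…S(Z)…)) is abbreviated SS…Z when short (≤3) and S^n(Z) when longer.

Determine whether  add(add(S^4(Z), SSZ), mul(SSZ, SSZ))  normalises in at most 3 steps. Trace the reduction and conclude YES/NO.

Answer: NO — after 3 steps the term is S(add(S(add(SSZ, SSZ)), mul(SSZ, SSZ))), not yet normal

Derivation:
  start: add(add(S^4(Z), SSZ), mul(SSZ, SSZ))
  step 1: add(S(add(SSSZ, SSZ)), mul(SSZ, SSZ))
  step 2: S(add(add(SSSZ, SSZ), mul(SSZ, SSZ)))
  step 3: S(add(S(add(SSZ, SSZ)), mul(SSZ, SSZ)))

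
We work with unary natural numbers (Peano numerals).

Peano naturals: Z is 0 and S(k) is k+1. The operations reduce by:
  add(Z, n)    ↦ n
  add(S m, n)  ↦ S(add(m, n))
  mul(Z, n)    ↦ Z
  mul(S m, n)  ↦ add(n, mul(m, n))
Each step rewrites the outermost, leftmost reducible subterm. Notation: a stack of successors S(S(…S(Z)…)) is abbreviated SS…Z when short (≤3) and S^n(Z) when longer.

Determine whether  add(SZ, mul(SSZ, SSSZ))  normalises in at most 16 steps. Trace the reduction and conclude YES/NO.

  start: add(SZ, mul(SSZ, SSSZ))
  →1  S(add(Z, mul(SSZ, SSSZ)))
  →2  S(mul(SSZ, SSSZ))
  →3  S(add(SSSZ, mul(SZ, SSSZ)))
  →4  S(S(add(SSZ, mul(SZ, SSSZ))))
  →5  S(S(S(add(SZ, mul(SZ, SSSZ)))))
  →6  S(S(S(S(add(Z, mul(SZ, SSSZ))))))
  →7  S(S(S(S(mul(SZ, SSSZ)))))
  →8  S(S(S(S(add(SSSZ, mul(Z, SSSZ))))))
  →9  S(S(S(S(S(add(SSZ, mul(Z, SSSZ)))))))
  →10  S(S(S(S(S(S(add(SZ, mul(Z, SSSZ))))))))
  →11  S(S(S(S(S(S(S(add(Z, mul(Z, SSSZ)))))))))
  →12  S(S(S(S(S(S(S(mul(Z, SSSZ))))))))
  →13  S^7(Z)

Answer: YES — reaches normal form S^7(Z) in 13 ≤ 16 steps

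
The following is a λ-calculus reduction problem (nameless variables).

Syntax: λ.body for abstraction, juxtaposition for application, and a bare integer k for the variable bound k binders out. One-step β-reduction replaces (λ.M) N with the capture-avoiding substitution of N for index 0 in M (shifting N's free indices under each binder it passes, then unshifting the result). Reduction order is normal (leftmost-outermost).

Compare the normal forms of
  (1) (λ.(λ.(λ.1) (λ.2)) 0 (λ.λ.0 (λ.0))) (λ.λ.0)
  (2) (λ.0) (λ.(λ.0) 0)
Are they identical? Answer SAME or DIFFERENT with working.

Answer: SAME — A ⇓ λ.0, B ⇓ λ.0

Working:
Term A:
  start: (λ.(λ.(λ.1) (λ.2)) 0 (λ.λ.0 (λ.0))) (λ.λ.0)
  [1] (λ.(λ.1) (λ.λ.λ.0)) (λ.λ.0) (λ.λ.0 (λ.0))
  [2] (λ.λ.λ.0) (λ.λ.λ.0) (λ.λ.0 (λ.0))
  [3] (λ.λ.0) (λ.λ.0 (λ.0))
  [4] λ.0

Term B:
  start: (λ.0) (λ.(λ.0) 0)
  [1] λ.(λ.0) 0
  [2] λ.0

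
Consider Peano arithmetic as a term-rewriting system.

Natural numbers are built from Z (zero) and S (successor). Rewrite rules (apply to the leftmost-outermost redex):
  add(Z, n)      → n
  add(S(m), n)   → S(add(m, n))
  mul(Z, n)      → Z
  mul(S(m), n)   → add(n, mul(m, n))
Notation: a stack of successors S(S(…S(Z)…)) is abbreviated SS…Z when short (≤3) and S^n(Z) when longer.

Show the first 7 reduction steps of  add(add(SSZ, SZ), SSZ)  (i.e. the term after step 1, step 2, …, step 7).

Answer: after 7 steps: S^5(Z)

Working:
  start: add(add(SSZ, SZ), SSZ)
  →1  add(S(add(SZ, SZ)), SSZ)
  →2  S(add(add(SZ, SZ), SSZ))
  →3  S(add(S(add(Z, SZ)), SSZ))
  →4  S(S(add(add(Z, SZ), SSZ)))
  →5  S(S(add(SZ, SSZ)))
  →6  S(S(S(add(Z, SSZ))))
  →7  S^5(Z)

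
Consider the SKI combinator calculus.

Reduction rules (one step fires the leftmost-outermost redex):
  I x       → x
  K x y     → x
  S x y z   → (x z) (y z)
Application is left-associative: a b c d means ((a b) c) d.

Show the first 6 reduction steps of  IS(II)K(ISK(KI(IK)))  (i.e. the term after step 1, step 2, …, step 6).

  start: IS(II)K(ISK(KI(IK)))
  [1] S(II)K(ISK(KI(IK)))
  [2] II(ISK(KI(IK)))(K(ISK(KI(IK))))
  [3] I(ISK(KI(IK)))(K(ISK(KI(IK))))
  [4] ISK(KI(IK))(K(ISK(KI(IK))))
  [5] SK(KI(IK))(K(ISK(KI(IK))))
  [6] K(K(ISK(KI(IK))))(KI(IK)(K(ISK(KI(IK)))))

Answer: after 6 steps: K(K(ISK(KI(IK))))(KI(IK)(K(ISK(KI(IK)))))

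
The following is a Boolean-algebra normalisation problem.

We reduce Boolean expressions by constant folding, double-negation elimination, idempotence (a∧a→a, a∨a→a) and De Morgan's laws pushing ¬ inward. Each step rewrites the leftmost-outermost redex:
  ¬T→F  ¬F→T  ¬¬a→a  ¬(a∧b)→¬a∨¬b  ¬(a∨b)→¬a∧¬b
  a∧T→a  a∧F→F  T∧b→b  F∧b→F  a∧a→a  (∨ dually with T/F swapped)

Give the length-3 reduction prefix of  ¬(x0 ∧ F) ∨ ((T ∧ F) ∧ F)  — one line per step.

  start: ¬(x0 ∧ F) ∨ ((T ∧ F) ∧ F)
  →1  (¬x0 ∨ ¬F) ∨ ((T ∧ F) ∧ F)
  →2  (¬x0 ∨ T) ∨ ((T ∧ F) ∧ F)
  →3  T ∨ ((T ∧ F) ∧ F)

Answer: after 3 steps: T ∨ ((T ∧ F) ∧ F)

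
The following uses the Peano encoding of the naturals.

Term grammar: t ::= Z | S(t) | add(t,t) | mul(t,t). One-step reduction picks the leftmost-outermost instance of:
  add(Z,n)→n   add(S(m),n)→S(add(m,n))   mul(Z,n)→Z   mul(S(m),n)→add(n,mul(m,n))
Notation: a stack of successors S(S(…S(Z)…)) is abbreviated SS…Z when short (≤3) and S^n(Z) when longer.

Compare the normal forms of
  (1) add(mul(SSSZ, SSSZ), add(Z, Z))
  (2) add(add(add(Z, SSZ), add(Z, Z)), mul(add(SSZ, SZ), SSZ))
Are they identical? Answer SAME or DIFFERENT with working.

Answer: DIFFERENT — A ⇓ S^9(Z), B ⇓ S^8(Z)

Derivation:
Term A:
  start: add(mul(SSSZ, SSSZ), add(Z, Z))
  →1  add(add(SSSZ, mul(SSZ, SSSZ)), add(Z, Z))
  →2  add(S(add(SSZ, mul(SSZ, SSSZ))), add(Z, Z))
  →3  S(add(add(SSZ, mul(SSZ, SSSZ)), add(Z, Z)))
  →4  S(add(S(add(SZ, mul(SSZ, SSSZ))), add(Z, Z)))
  →5  S(S(add(add(SZ, mul(SSZ, SSSZ)), add(Z, Z))))
  →6  S(S(add(S(add(Z, mul(SSZ, SSSZ))), add(Z, Z))))
  →7  S(S(S(add(add(Z, mul(SSZ, SSSZ)), add(Z, Z)))))
  →8  S(S(S(add(mul(SSZ, SSSZ), add(Z, Z)))))
  →9  S(S(S(add(add(SSSZ, mul(SZ, SSSZ)), add(Z, Z)))))
  →10  S(S(S(add(S(add(SSZ, mul(SZ, SSSZ))), add(Z, Z)))))
  →11  S(S(S(S(add(add(SSZ, mul(SZ, SSSZ)), add(Z, Z))))))
  →12  S(S(S(S(add(S(add(SZ, mul(SZ, SSSZ))), add(Z, Z))))))
  →13  S(S(S(S(S(add(add(SZ, mul(SZ, SSSZ)), add(Z, Z)))))))
  →14  S(S(S(S(S(add(S(add(Z, mul(SZ, SSSZ))), add(Z, Z)))))))
  →15  S(S(S(S(S(S(add(add(Z, mul(SZ, SSSZ)), add(Z, Z))))))))
  →16  S(S(S(S(S(S(add(mul(SZ, SSSZ), add(Z, Z))))))))
  →17  S(S(S(S(S(S(add(add(SSSZ, mul(Z, SSSZ)), add(Z, Z))))))))
  →18  S(S(S(S(S(S(add(S(add(SSZ, mul(Z, SSSZ))), add(Z, Z))))))))
  →19  S(S(S(S(S(S(S(add(add(SSZ, mul(Z, SSSZ)), add(Z, Z)))))))))
  →20  S(S(S(S(S(S(S(add(S(add(SZ, mul(Z, SSSZ))), add(Z, Z)))))))))
  →21  S(S(S(S(S(S(S(S(add(add(SZ, mul(Z, SSSZ)), add(Z, Z))))))))))
  →22  S(S(S(S(S(S(S(S(add(S(add(Z, mul(Z, SSSZ))), add(Z, Z))))))))))
  →23  S(S(S(S(S(S(S(S(S(add(add(Z, mul(Z, SSSZ)), add(Z, Z)))))))))))
  →24  S(S(S(S(S(S(S(S(S(add(mul(Z, SSSZ), add(Z, Z)))))))))))
  →25  S(S(S(S(S(S(S(S(S(add(Z, add(Z, Z)))))))))))
  →26  S(S(S(S(S(S(S(S(S(add(Z, Z))))))))))
  →27  S^9(Z)

Term B:
  start: add(add(add(Z, SSZ), add(Z, Z)), mul(add(SSZ, SZ), SSZ))
  →1  add(add(SSZ, add(Z, Z)), mul(add(SSZ, SZ), SSZ))
  →2  add(S(add(SZ, add(Z, Z))), mul(add(SSZ, SZ), SSZ))
  →3  S(add(add(SZ, add(Z, Z)), mul(add(SSZ, SZ), SSZ)))
  →4  S(add(S(add(Z, add(Z, Z))), mul(add(SSZ, SZ), SSZ)))
  →5  S(S(add(add(Z, add(Z, Z)), mul(add(SSZ, SZ), SSZ))))
  →6  S(S(add(add(Z, Z), mul(add(SSZ, SZ), SSZ))))
  →7  S(S(add(Z, mul(add(SSZ, SZ), SSZ))))
  →8  S(S(mul(add(SSZ, SZ), SSZ)))
  →9  S(S(mul(S(add(SZ, SZ)), SSZ)))
  →10  S(S(add(SSZ, mul(add(SZ, SZ), SSZ))))
  →11  S(S(S(add(SZ, mul(add(SZ, SZ), SSZ)))))
  →12  S(S(S(S(add(Z, mul(add(SZ, SZ), SSZ))))))
  →13  S(S(S(S(mul(add(SZ, SZ), SSZ)))))
  →14  S(S(S(S(mul(S(add(Z, SZ)), SSZ)))))
  →15  S(S(S(S(add(SSZ, mul(add(Z, SZ), SSZ))))))
  →16  S(S(S(S(S(add(SZ, mul(add(Z, SZ), SSZ)))))))
  →17  S(S(S(S(S(S(add(Z, mul(add(Z, SZ), SSZ))))))))
  →18  S(S(S(S(S(S(mul(add(Z, SZ), SSZ)))))))
  →19  S(S(S(S(S(S(mul(SZ, SSZ)))))))
  →20  S(S(S(S(S(S(add(SSZ, mul(Z, SSZ))))))))
  →21  S(S(S(S(S(S(S(add(SZ, mul(Z, SSZ)))))))))
  →22  S(S(S(S(S(S(S(S(add(Z, mul(Z, SSZ))))))))))
  →23  S(S(S(S(S(S(S(S(mul(Z, SSZ)))))))))
  →24  S^8(Z)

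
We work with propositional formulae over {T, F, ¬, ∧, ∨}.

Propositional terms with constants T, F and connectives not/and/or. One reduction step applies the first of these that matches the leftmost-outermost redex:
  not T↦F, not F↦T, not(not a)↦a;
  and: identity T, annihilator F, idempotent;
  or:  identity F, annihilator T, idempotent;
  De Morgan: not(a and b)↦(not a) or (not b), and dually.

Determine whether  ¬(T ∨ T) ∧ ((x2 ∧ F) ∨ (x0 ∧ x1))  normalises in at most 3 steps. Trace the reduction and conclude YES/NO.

Answer: NO — after 3 steps the term is F ∧ ((x2 ∧ F) ∨ (x0 ∧ x1)), not yet normal

Reduction:
  start: ¬(T ∨ T) ∧ ((x2 ∧ F) ∨ (x0 ∧ x1))
  →1  (¬T ∧ ¬T) ∧ ((x2 ∧ F) ∨ (x0 ∧ x1))
  →2  ¬T ∧ ((x2 ∧ F) ∨ (x0 ∧ x1))
  →3  F ∧ ((x2 ∧ F) ∨ (x0 ∧ x1))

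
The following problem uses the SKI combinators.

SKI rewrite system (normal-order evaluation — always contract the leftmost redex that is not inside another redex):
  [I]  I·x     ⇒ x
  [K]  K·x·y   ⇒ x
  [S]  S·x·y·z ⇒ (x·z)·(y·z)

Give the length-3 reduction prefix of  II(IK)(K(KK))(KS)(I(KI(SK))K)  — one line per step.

Answer: after 3 steps: K(K(KK))(KS)(I(KI(SK))K)

Reduction:
  start: II(IK)(K(KK))(KS)(I(KI(SK))K)
  →1  I(IK)(K(KK))(KS)(I(KI(SK))K)
  →2  IK(K(KK))(KS)(I(KI(SK))K)
  →3  K(K(KK))(KS)(I(KI(SK))K)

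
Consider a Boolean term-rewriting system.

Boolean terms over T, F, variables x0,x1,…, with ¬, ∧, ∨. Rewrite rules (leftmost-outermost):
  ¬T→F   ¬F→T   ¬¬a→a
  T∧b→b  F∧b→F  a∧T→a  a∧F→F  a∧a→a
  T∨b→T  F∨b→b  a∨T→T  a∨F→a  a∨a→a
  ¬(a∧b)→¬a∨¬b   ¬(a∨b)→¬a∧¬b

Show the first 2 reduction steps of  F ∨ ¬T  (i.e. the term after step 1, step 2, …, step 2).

Answer: after 2 steps: F

Reduction:
  start: F ∨ ¬T
  step 1: ¬T
  step 2: F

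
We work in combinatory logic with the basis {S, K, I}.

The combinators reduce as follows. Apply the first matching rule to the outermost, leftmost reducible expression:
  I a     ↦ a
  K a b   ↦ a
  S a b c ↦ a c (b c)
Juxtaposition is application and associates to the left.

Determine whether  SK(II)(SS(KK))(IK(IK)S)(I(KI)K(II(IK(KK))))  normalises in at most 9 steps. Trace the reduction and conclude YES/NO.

Answer: NO — after 9 steps the term is KIK(II(IK(KK))), not yet normal

Working:
  start: SK(II)(SS(KK))(IK(IK)S)(I(KI)K(II(IK(KK))))
  →1  K(SS(KK))(II(SS(KK)))(IK(IK)S)(I(KI)K(II(IK(KK))))
  →2  SS(KK)(IK(IK)S)(I(KI)K(II(IK(KK))))
  →3  S(IK(IK)S)(KK(IK(IK)S))(I(KI)K(II(IK(KK))))
  →4  IK(IK)S(I(KI)K(II(IK(KK))))(KK(IK(IK)S)(I(KI)K(II(IK(KK)))))
  →5  K(IK)S(I(KI)K(II(IK(KK))))(KK(IK(IK)S)(I(KI)K(II(IK(KK)))))
  →6  IK(I(KI)K(II(IK(KK))))(KK(IK(IK)S)(I(KI)K(II(IK(KK)))))
  →7  K(I(KI)K(II(IK(KK))))(KK(IK(IK)S)(I(KI)K(II(IK(KK)))))
  →8  I(KI)K(II(IK(KK)))
  →9  KIK(II(IK(KK)))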